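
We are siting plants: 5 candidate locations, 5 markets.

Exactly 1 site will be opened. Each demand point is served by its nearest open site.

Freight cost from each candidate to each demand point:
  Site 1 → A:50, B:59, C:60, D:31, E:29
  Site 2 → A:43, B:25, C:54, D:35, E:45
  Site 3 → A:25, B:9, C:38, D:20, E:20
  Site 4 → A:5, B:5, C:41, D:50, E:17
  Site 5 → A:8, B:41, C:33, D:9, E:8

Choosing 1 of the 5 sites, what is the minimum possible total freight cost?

Open {Site 5}.
  A→Site 5 8, B→Site 5 41, C→Site 5 33, D→Site 5 9, E→Site 5 8  ⇒ total 99.
Compare {Site 3}: total 112.
Compare {Site 4}: total 118.
No size-1 selection does better; minimum is 99.

99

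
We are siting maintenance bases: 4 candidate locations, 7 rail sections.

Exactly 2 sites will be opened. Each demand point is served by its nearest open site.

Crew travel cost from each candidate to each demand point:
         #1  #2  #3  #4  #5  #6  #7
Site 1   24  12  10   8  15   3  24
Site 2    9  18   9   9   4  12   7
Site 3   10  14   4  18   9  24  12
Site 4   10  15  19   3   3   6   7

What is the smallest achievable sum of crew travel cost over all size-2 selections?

Open {Site 3, Site 4}.
  #1→Site 3 10, #2→Site 3 14, #3→Site 3 4, #4→Site 4 3, #5→Site 4 3, #6→Site 4 6, #7→Site 4 7  ⇒ total 47.
Compare {Site 1, Site 4}: total 48.
Compare {Site 1, Site 2}: total 52.
No size-2 selection does better; minimum is 47.

47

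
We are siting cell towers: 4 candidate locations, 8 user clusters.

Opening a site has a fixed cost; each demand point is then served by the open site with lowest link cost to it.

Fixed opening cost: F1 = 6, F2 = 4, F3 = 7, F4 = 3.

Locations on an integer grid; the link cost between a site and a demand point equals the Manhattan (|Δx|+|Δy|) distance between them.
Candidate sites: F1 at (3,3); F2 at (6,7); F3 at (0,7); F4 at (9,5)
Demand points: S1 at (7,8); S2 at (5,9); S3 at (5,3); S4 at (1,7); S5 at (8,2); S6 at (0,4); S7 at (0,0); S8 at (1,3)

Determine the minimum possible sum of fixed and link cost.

Open {F1, F2}: assign each demand point to its cheapest open site.
  S1→F2 2, S2→F2 3, S3→F1 2, S4→F2 5, S5→F1 6, S6→F1 4, S7→F1 6, S8→F1 2
  link cost 30, fixed 10 → total 40.
Compare {F1, F2, F4}: link cost 28 + fixed 13 = 41.
Compare {F1, F2, F3}: link cost 25 + fixed 17 = 42.
Compare {F1, F2, F3, F4}: link cost 23 + fixed 20 = 43.
All other subsets cost ≥ 41. Minimum total cost: 40.

40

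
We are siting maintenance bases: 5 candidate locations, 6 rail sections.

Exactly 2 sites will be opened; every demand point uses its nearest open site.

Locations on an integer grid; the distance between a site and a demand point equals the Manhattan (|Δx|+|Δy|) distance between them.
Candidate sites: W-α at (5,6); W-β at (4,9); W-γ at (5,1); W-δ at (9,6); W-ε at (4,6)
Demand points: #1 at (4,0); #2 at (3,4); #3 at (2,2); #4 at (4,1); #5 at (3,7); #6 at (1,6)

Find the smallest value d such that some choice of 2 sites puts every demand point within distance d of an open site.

4

Open {W-α, W-γ}.
  Farthest demand point is #2 at distance 4 (to W-α); all others are ≤ 4.
With {W-γ, W-ε} the worst case is 4.
With {W-α, W-ε} the worst case is 6.
No size-2 selection achieves below 4.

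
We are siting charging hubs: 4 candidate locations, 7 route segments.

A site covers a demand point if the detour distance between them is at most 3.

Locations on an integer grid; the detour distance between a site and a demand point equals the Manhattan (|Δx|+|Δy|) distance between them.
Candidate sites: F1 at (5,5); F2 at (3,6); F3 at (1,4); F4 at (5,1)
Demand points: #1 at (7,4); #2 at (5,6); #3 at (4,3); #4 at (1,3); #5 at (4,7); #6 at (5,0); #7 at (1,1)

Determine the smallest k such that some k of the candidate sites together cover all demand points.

3

Coverage sets (demand points within 3 of each site):
  F1: {#1, #2, #3, #5}
  F2: {#2, #5}
  F3: {#4, #7}
  F4: {#3, #6}
No 2 sites suffice: every size-2 union leaves at least one demand point uncovered.
But {F1, F3, F4} covers everything, so the minimum is 3.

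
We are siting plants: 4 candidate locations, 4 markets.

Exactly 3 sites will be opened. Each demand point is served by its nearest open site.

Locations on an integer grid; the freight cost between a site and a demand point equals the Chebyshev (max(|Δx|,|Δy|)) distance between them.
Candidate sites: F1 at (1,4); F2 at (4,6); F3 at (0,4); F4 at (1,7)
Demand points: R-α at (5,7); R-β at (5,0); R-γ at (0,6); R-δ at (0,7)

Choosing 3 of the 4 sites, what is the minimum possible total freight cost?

Open {F1, F2, F4}.
  R-α→F2 1, R-β→F1 4, R-γ→F4 1, R-δ→F4 1  ⇒ total 7.
Compare {F2, F3, F4}: total 8.
Compare {F1, F2, F3}: total 10.
No size-3 selection does better; minimum is 7.

7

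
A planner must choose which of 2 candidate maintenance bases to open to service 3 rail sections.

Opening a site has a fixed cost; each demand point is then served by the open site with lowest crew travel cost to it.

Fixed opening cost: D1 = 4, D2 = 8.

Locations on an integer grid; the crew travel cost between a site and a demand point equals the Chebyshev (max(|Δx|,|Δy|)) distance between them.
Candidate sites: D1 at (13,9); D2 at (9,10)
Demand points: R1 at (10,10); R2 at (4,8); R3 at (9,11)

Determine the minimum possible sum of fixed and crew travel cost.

15

Open {D2}: assign each demand point to its cheapest open site.
  R1→D2 1, R2→D2 5, R3→D2 1
  crew travel cost 7, fixed 8 → total 15.
Compare {D1, D2}: crew travel cost 7 + fixed 12 = 19.
Compare {D1}: crew travel cost 16 + fixed 4 = 20.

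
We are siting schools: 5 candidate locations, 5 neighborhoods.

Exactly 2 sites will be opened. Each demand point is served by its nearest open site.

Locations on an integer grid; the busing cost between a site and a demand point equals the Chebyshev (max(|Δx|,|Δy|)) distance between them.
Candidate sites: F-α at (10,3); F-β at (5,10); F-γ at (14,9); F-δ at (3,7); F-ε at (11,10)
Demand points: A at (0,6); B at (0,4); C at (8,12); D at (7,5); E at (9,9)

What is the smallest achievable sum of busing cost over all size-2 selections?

Open {F-δ, F-ε}.
  A→F-δ 3, B→F-δ 3, C→F-ε 3, D→F-δ 4, E→F-ε 2  ⇒ total 15.
Compare {F-β, F-δ}: total 17.
Compare {F-α, F-δ}: total 20.
No size-2 selection does better; minimum is 15.

15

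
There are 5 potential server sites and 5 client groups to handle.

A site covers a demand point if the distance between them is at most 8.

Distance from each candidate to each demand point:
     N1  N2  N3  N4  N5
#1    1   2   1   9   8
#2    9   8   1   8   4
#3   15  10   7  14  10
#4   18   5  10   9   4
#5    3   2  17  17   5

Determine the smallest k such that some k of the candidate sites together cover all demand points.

2

Coverage sets (demand points within 8 of each site):
  #1: {N1, N2, N3, N5}
  #2: {N2, N3, N4, N5}
  #3: {N3}
  #4: {N2, N5}
  #5: {N1, N2, N5}
No single site covers all 5 demand points.
But {#1, #2} covers everything, so the minimum is 2.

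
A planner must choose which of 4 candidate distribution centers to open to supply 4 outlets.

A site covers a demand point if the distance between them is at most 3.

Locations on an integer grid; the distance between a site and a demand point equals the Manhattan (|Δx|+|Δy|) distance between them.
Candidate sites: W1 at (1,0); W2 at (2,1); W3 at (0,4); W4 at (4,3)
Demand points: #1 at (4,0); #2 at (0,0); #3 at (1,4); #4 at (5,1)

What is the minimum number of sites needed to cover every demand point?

2

Coverage sets (demand points within 3 of each site):
  W1: {#1, #2}
  W2: {#1, #2, #4}
  W3: {#3}
  W4: {#1, #4}
No single site covers all 4 demand points.
But {W2, W3} covers everything, so the minimum is 2.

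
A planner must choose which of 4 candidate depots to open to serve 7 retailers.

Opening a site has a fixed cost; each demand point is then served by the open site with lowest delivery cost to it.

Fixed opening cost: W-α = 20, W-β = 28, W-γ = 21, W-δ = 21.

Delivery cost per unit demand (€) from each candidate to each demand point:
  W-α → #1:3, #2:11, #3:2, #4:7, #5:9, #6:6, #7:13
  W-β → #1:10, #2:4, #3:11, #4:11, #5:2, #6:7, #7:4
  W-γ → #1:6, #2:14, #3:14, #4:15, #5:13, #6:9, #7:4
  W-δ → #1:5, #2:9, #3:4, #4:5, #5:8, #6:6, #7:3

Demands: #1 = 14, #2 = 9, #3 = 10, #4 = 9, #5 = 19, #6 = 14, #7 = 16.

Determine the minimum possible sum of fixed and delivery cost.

382

Open {W-α, W-β, W-δ}: assign each demand point to its cheapest open site.
  #1→W-α 14×3=42, #2→W-β 9×4=36, #3→W-α 10×2=20, #4→W-δ 9×5=45, #5→W-β 19×2=38, #6→W-α 14×6=84, #7→W-δ 16×3=48
  delivery cost 313, fixed 69 → total 382.
Compare {W-α, W-β}: delivery cost 347 + fixed 48 = 395.
Compare {W-α, W-β, W-γ, W-δ}: delivery cost 313 + fixed 90 = 403.
Compare {W-β, W-δ}: delivery cost 361 + fixed 49 = 410.
All other subsets cost ≥ 395. Minimum total cost: 382.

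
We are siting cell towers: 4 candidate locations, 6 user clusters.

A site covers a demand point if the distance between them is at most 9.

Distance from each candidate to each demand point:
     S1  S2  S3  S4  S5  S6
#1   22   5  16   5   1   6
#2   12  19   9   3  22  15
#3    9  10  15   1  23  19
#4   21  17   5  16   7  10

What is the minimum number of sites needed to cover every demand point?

Coverage sets (demand points within 9 of each site):
  #1: {S2, S4, S5, S6}
  #2: {S3, S4}
  #3: {S1, S4}
  #4: {S3, S5}
No 2 sites suffice: every size-2 union leaves at least one demand point uncovered.
But {#1, #2, #3} covers everything, so the minimum is 3.

3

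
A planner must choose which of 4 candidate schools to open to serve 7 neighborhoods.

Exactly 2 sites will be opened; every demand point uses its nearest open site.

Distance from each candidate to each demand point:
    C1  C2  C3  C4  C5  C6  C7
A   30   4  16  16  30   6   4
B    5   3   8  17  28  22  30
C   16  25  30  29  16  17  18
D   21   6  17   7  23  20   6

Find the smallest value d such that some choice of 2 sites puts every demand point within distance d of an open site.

Open {A, C}.
  Farthest demand point is C1 at distance 16 (to C); all others are ≤ 16.
With {C, D} the worst case is 17.
With {B, C} the worst case is 18.
No size-2 selection achieves below 16.

16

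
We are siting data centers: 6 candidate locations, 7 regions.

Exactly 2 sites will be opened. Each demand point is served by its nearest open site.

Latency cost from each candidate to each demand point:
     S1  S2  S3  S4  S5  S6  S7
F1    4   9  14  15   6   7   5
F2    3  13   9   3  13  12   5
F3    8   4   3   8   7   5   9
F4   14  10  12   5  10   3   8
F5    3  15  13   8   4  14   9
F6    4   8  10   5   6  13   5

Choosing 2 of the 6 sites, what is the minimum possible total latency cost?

30

Open {F2, F3}.
  S1→F2 3, S2→F3 4, S3→F3 3, S4→F2 3, S5→F3 7, S6→F3 5, S7→F2 5  ⇒ total 30.
Compare {F3, F6}: total 32.
Compare {F1, F3}: total 35.
No size-2 selection does better; minimum is 30.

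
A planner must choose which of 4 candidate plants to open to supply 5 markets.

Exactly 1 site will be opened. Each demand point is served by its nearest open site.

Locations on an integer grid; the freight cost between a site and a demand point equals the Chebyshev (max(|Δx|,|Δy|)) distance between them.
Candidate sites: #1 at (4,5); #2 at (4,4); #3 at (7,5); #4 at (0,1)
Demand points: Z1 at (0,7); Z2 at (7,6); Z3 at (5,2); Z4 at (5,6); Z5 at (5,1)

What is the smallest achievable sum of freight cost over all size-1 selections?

Open {#2}.
  Z1→#2 4, Z2→#2 3, Z3→#2 2, Z4→#2 2, Z5→#2 3  ⇒ total 14.
Compare {#1}: total 15.
Compare {#3}: total 17.
No size-1 selection does better; minimum is 14.

14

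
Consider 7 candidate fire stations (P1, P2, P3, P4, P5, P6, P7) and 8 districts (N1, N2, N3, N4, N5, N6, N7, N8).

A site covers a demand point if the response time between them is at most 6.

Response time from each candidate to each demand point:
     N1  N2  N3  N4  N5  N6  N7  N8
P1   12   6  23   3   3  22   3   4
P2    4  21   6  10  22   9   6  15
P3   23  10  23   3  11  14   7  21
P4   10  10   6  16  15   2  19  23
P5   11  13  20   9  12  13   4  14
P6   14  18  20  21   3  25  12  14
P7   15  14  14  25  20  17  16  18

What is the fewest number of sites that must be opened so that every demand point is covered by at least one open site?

Coverage sets (demand points within 6 of each site):
  P1: {N2, N4, N5, N7, N8}
  P2: {N1, N3, N7}
  P3: {N4}
  P4: {N3, N6}
  P5: {N7}
  P6: {N5}
  P7: {}
No 2 sites suffice: every size-2 union leaves at least one demand point uncovered.
But {P1, P2, P4} covers everything, so the minimum is 3.

3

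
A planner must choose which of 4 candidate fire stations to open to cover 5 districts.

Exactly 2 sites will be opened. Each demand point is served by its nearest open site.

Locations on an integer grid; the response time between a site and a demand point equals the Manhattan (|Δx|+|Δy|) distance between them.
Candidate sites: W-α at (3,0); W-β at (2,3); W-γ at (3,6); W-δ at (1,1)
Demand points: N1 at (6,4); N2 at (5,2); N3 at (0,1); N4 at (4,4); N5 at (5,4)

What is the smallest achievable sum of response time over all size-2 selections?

17

Open {W-β, W-δ}.
  N1→W-β 5, N2→W-β 4, N3→W-δ 1, N4→W-β 3, N5→W-β 4  ⇒ total 17.
Compare {W-γ, W-δ}: total 18.
Compare {W-α, W-β}: total 20.
No size-2 selection does better; minimum is 17.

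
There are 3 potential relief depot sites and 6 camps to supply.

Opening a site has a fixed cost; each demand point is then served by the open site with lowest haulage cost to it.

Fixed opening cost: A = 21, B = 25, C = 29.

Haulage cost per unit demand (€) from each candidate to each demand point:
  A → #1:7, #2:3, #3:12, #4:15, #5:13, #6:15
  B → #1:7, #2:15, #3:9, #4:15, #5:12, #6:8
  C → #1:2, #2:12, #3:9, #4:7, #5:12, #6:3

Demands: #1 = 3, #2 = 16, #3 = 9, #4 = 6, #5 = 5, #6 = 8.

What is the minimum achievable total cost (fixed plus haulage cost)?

Open {A, C}: assign each demand point to its cheapest open site.
  #1→C 3×2=6, #2→A 16×3=48, #3→C 9×9=81, #4→C 6×7=42, #5→C 5×12=60, #6→C 8×3=24
  haulage cost 261, fixed 50 → total 311.
Compare {A, B, C}: haulage cost 261 + fixed 75 = 336.
Compare {A, B}: haulage cost 364 + fixed 46 = 410.
Compare {C}: haulage cost 405 + fixed 29 = 434.
All other subsets cost ≥ 336. Minimum total cost: 311.

311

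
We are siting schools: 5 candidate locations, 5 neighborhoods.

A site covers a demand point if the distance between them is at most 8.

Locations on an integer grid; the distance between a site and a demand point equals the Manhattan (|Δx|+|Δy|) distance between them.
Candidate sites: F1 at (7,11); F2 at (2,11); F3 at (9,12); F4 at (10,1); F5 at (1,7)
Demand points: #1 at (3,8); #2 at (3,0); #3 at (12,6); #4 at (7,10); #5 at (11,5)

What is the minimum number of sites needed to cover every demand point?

Coverage sets (demand points within 8 of each site):
  F1: {#1, #4}
  F2: {#1, #4}
  F3: {#4}
  F4: {#2, #3, #5}
  F5: {#1}
No single site covers all 5 demand points.
But {F1, F4} covers everything, so the minimum is 2.

2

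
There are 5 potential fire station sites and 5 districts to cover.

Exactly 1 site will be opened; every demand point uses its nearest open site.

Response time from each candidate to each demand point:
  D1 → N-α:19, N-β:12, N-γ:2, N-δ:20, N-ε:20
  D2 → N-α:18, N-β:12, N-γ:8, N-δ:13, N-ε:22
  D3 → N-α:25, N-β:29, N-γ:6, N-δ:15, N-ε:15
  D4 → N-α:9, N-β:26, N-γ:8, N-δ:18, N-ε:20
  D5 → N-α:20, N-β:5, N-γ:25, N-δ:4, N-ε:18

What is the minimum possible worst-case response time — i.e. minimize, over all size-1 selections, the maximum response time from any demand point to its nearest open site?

Open {D1}.
  Farthest demand point is N-δ at response time 20 (to D1); all others are ≤ 20.
With {D2} the worst case is 22.
With {D5} the worst case is 25.
No size-1 selection achieves below 20.

20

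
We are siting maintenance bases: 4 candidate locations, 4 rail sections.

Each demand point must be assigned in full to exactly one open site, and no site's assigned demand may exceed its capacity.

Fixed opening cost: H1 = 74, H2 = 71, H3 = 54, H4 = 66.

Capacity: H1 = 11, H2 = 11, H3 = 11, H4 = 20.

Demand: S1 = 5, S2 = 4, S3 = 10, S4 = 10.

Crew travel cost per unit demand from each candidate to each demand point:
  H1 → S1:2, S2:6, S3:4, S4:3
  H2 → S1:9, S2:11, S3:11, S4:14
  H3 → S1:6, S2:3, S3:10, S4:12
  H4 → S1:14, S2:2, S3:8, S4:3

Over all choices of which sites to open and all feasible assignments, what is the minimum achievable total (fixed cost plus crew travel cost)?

Open {H3, H4}; cheapest assignment that respects the capacities:
  H3 (cap 11, load 9): S1, S2 — cost 5×6 + 4×3 = 42
  H4 (cap 20, load 20): S3, S4 — cost 10×8 + 10×3 = 110
  Shipping 152, fixed 120 → total 272.
  Any other capacity-feasible assignment to {H3, H4} ships for at least 152.
Compare {H1, H4}: its best feasible assignment gives total 284.
Compare {H1, H3, H4}: its best feasible assignment gives total 302.
Every other set of open sites that can feasibly serve all demand totals ≥ 284 even under its best assignment. Minimum: 272.

272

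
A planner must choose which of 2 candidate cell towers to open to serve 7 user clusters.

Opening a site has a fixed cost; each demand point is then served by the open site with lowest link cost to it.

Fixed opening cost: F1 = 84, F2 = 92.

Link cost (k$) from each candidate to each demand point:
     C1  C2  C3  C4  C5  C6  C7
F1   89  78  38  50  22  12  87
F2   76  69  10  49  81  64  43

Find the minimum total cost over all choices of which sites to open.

457

Open {F1, F2}: assign each demand point to its cheapest open site.
  C1→F2 76, C2→F2 69, C3→F2 10, C4→F2 49, C5→F1 22, C6→F1 12, C7→F2 43
  link cost 281, fixed 176 → total 457.
Compare {F1}: link cost 376 + fixed 84 = 460.
Compare {F2}: link cost 392 + fixed 92 = 484.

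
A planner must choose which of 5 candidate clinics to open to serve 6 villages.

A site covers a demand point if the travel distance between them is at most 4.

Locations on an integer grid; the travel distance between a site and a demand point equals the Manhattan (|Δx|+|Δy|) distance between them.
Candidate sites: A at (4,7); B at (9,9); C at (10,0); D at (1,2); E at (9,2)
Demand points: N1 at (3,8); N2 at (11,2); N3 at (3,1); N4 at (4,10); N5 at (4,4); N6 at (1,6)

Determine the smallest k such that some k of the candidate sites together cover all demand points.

3

Coverage sets (demand points within 4 of each site):
  A: {N1, N4, N5, N6}
  B: {}
  C: {N2}
  D: {N3, N6}
  E: {N2}
No 2 sites suffice: every size-2 union leaves at least one demand point uncovered.
But {A, C, D} covers everything, so the minimum is 3.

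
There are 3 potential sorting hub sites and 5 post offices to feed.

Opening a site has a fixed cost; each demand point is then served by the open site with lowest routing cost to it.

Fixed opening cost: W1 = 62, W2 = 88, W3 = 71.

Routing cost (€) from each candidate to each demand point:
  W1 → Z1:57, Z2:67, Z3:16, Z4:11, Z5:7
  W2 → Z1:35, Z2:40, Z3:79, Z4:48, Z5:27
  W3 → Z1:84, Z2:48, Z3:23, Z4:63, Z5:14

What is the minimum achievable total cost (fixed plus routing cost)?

220

Open {W1}: assign each demand point to its cheapest open site.
  Z1→W1 57, Z2→W1 67, Z3→W1 16, Z4→W1 11, Z5→W1 7
  routing cost 158, fixed 62 → total 220.
Compare {W1, W2}: routing cost 109 + fixed 150 = 259.
Compare {W1, W3}: routing cost 139 + fixed 133 = 272.
Compare {W3}: routing cost 232 + fixed 71 = 303.
All other subsets cost ≥ 259. Minimum total cost: 220.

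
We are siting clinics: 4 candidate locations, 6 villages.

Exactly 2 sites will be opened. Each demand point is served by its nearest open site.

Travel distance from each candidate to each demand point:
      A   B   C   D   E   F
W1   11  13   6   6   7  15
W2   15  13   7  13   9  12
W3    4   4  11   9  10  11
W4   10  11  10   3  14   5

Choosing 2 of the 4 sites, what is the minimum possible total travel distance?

Open {W3, W4}.
  A→W3 4, B→W3 4, C→W4 10, D→W4 3, E→W3 10, F→W4 5  ⇒ total 36.
Compare {W1, W3}: total 38.
Compare {W1, W4}: total 42.
No size-2 selection does better; minimum is 36.

36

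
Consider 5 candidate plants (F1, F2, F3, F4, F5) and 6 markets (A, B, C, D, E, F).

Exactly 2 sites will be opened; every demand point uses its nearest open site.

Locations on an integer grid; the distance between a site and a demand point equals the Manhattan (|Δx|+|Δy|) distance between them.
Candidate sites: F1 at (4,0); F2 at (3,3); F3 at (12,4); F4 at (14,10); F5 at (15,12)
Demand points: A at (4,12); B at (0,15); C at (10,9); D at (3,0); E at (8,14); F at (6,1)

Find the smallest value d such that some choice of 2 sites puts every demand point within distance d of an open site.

15

Open {F2, F3}.
  Farthest demand point is B at distance 15 (to F2); all others are ≤ 15.
With {F2, F4} the worst case is 15.
With {F2, F5} the worst case is 15.
No size-2 selection achieves below 15.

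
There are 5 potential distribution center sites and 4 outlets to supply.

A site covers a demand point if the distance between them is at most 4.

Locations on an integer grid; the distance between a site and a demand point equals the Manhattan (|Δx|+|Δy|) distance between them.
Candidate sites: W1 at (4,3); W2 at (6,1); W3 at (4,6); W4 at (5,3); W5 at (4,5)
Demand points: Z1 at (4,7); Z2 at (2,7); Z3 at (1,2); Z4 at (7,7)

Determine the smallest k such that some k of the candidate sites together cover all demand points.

Coverage sets (demand points within 4 of each site):
  W1: {Z1, Z3}
  W2: {}
  W3: {Z1, Z2, Z4}
  W4: {}
  W5: {Z1, Z2}
No single site covers all 4 demand points.
But {W1, W3} covers everything, so the minimum is 2.

2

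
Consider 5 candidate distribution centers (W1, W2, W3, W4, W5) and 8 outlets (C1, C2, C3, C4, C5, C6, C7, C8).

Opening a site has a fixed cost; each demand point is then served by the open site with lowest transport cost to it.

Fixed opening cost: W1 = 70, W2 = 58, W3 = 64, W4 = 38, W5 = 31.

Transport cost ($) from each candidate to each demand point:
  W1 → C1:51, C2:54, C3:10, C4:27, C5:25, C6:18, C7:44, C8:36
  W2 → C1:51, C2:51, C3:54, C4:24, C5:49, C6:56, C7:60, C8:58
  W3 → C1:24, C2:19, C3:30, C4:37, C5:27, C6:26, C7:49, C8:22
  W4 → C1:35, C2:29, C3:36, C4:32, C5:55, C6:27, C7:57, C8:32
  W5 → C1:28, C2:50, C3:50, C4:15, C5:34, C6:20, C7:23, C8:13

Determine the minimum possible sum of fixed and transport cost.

264

Open {W5}: assign each demand point to its cheapest open site.
  C1→W5 28, C2→W5 50, C3→W5 50, C4→W5 15, C5→W5 34, C6→W5 20, C7→W5 23, C8→W5 13
  transport cost 233, fixed 31 → total 264.
Compare {W3, W5}: transport cost 171 + fixed 95 = 266.
Compare {W4, W5}: transport cost 198 + fixed 69 = 267.
Compare {W1, W5}: transport cost 182 + fixed 101 = 283.
All other subsets cost ≥ 266. Minimum total cost: 264.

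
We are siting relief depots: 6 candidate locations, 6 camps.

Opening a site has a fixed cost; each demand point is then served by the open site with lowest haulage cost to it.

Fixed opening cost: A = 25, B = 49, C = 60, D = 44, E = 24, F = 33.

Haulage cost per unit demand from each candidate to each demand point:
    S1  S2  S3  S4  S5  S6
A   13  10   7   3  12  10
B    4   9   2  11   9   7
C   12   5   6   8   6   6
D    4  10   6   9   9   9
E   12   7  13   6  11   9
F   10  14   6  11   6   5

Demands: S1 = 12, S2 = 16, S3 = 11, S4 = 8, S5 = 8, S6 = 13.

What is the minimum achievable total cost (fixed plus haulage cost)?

Open {A, B, C}: assign each demand point to its cheapest open site.
  S1→B 12×4=48, S2→C 16×5=80, S3→B 11×2=22, S4→A 8×3=24, S5→C 8×6=48, S6→C 13×6=78
  haulage cost 300, fixed 134 → total 434.
Compare {B, C}: haulage cost 340 + fixed 109 = 449.
Compare {B, E, F}: haulage cost 343 + fixed 106 = 449.
Compare {A, B, E, F}: haulage cost 319 + fixed 131 = 450.
All other subsets cost ≥ 449. Minimum total cost: 434.

434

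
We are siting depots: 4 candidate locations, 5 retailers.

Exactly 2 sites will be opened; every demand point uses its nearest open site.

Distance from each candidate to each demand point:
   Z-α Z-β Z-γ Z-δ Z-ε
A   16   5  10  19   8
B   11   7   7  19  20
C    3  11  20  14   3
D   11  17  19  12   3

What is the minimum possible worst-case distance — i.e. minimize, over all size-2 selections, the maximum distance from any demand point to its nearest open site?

12

Open {A, D}.
  Farthest demand point is Z-δ at distance 12 (to D); all others are ≤ 12.
With {B, D} the worst case is 12.
With {A, C} the worst case is 14.
No size-2 selection achieves below 12.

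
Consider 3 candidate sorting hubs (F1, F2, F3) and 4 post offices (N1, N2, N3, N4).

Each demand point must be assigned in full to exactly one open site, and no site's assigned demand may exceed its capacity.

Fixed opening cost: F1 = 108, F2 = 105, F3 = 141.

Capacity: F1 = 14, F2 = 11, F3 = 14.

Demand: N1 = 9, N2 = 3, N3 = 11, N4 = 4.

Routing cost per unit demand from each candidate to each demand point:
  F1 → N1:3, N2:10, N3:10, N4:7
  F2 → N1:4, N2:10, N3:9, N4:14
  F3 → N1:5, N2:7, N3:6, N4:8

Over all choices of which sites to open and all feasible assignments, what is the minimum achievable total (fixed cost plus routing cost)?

391

Open {F1, F3}; cheapest assignment that respects the capacities:
  F1 (cap 14, load 13): N1, N4 — cost 9×3 + 4×7 = 55
  F3 (cap 14, load 14): N2, N3 — cost 3×7 + 11×6 = 87
  Shipping 142, fixed 249 → total 391.
  Any other capacity-feasible assignment to {F1, F3} ships for at least 142.
Compare {F1, F2, F3}: its best feasible assignment gives total 496.
Every other set of open sites that can feasibly serve all demand totals ≥ 496 even under its best assignment. Minimum: 391.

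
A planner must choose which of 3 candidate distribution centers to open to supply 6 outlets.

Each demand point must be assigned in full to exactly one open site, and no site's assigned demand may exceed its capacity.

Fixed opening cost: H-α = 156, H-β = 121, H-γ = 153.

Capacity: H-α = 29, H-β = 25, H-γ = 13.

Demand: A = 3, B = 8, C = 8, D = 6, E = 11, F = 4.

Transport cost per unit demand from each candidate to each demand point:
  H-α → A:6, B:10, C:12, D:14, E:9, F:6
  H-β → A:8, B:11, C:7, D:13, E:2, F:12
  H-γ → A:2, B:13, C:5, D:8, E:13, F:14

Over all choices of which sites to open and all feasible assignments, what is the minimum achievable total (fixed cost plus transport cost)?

Open {H-α, H-β}; cheapest assignment that respects the capacities:
  H-α (cap 29, load 15): A, B, F — cost 3×6 + 8×10 + 4×6 = 122
  H-β (cap 25, load 25): C, D, E — cost 8×7 + 6×13 + 11×2 = 156
  Shipping 278, fixed 277 → total 555.
  Any other capacity-feasible assignment to {H-α, H-β} ships for at least 278.
Compare {H-α, H-γ}: its best feasible assignment gives total 642.
Compare {H-α, H-β, H-γ}: its best feasible assignment gives total 666.
Every other set of open sites that can feasibly serve all demand totals ≥ 642 even under its best assignment. Minimum: 555.

555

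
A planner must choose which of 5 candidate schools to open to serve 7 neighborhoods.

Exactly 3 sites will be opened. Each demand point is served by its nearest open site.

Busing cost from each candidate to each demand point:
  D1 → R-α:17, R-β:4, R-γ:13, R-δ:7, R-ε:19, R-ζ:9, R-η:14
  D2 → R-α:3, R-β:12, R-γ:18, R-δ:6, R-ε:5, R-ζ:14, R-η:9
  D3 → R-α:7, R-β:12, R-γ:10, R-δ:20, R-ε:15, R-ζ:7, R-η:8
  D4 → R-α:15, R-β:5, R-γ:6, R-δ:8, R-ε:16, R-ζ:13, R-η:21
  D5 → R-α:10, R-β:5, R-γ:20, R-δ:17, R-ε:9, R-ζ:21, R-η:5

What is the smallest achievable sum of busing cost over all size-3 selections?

Open {D2, D3, D4}.
  R-α→D2 3, R-β→D4 5, R-γ→D4 6, R-δ→D2 6, R-ε→D2 5, R-ζ→D3 7, R-η→D3 8  ⇒ total 40.
Compare {D2, D3, D5}: total 41.
Compare {D1, D2, D4}: total 42.
No size-3 selection does better; minimum is 40.

40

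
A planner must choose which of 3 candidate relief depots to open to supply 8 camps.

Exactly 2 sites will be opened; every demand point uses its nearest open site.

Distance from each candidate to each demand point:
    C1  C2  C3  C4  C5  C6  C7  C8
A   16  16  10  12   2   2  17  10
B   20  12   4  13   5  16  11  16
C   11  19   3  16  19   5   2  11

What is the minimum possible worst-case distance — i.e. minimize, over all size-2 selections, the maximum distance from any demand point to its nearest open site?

Open {B, C}.
  Farthest demand point is C4 at distance 13 (to B); all others are ≤ 13.
With {A, B} the worst case is 16.
With {A, C} the worst case is 16.
No size-2 selection achieves below 13.

13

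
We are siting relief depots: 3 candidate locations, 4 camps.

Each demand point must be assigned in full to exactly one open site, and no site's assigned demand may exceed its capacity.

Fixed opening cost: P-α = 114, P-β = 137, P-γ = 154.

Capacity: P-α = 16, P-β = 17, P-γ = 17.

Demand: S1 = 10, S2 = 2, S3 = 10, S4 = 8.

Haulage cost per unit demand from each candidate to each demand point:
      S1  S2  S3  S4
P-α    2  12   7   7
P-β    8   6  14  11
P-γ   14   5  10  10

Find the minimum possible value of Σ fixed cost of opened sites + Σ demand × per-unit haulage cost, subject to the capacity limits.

623

Open {P-α, P-β, P-γ}; cheapest assignment that respects the capacities:
  P-α (cap 16, load 10): S1 — cost 10×2 = 20
  P-β (cap 17, load 8): S4 — cost 8×11 = 88
  P-γ (cap 17, load 12): S2, S3 — cost 2×5 + 10×10 = 110
  Shipping 218, fixed 405 → total 623.
  Any other capacity-feasible assignment to {P-α, P-β, P-γ} ships for at least 218.
Total demand is 30; every other set of sites either has combined capacity below 30 or cannot fit the demands without splitting one across sites, so {P-α, P-β, P-γ} is the only feasible choice of open sites. Minimum: 623.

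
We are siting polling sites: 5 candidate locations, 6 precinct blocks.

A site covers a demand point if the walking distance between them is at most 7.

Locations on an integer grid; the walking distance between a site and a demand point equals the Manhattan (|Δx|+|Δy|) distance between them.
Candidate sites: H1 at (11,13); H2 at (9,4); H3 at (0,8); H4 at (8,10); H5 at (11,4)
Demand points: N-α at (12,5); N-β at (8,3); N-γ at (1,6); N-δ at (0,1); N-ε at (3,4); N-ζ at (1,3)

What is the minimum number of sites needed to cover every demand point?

Coverage sets (demand points within 7 of each site):
  H1: {}
  H2: {N-α, N-β, N-ε}
  H3: {N-γ, N-δ, N-ε, N-ζ}
  H4: {N-β}
  H5: {N-α, N-β}
No single site covers all 6 demand points.
But {H2, H3} covers everything, so the minimum is 2.

2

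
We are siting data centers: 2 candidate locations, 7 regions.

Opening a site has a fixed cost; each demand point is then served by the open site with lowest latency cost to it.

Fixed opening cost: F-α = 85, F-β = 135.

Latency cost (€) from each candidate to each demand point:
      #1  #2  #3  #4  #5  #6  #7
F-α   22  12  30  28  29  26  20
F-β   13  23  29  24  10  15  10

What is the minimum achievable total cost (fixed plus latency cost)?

252

Open {F-α}: assign each demand point to its cheapest open site.
  #1→F-α 22, #2→F-α 12, #3→F-α 30, #4→F-α 28, #5→F-α 29, #6→F-α 26, #7→F-α 20
  latency cost 167, fixed 85 → total 252.
Compare {F-β}: latency cost 124 + fixed 135 = 259.
Compare {F-α, F-β}: latency cost 113 + fixed 220 = 333.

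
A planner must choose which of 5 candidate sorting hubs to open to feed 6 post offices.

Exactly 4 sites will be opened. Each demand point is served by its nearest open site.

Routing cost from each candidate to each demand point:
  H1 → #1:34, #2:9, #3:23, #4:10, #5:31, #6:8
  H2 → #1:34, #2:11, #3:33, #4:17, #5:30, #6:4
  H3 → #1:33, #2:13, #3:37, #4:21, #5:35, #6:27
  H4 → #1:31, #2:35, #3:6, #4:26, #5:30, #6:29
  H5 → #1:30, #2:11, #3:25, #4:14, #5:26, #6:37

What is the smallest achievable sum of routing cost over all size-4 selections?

85

Open {H1, H2, H4, H5}.
  #1→H5 30, #2→H1 9, #3→H4 6, #4→H1 10, #5→H5 26, #6→H2 4  ⇒ total 85.
Compare {H1, H3, H4, H5}: total 89.
Compare {H1, H2, H3, H4}: total 90.
No size-4 selection does better; minimum is 85.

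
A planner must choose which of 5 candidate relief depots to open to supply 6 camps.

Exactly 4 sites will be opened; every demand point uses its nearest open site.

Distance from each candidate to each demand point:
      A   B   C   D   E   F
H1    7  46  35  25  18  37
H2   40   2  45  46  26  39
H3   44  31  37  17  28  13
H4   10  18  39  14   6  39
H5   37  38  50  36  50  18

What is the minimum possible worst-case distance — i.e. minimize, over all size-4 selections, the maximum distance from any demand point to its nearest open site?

Open {H1, H2, H3, H4}.
  Farthest demand point is C at distance 35 (to H1); all others are ≤ 35.
With {H1, H2, H3, H5} the worst case is 35.
With {H1, H2, H4, H5} the worst case is 35.
No size-4 selection achieves below 35.

35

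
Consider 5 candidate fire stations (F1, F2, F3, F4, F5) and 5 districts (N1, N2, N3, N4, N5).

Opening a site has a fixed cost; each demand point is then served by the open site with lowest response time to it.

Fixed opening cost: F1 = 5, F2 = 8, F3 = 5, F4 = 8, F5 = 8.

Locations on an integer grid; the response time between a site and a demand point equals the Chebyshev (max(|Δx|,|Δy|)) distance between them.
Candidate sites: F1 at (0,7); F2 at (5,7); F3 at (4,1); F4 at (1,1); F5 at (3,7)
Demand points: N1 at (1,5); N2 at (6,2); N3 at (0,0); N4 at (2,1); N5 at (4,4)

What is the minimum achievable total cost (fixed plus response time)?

20

Open {F3}: assign each demand point to its cheapest open site.
  N1→F3 4, N2→F3 2, N3→F3 4, N4→F3 2, N5→F3 3
  response time 15, fixed 5 → total 20.
Compare {F4}: response time 14 + fixed 8 = 22.
Compare {F1, F3}: response time 13 + fixed 10 = 23.
Compare {F3, F4}: response time 11 + fixed 13 = 24.
All other subsets cost ≥ 22. Minimum total cost: 20.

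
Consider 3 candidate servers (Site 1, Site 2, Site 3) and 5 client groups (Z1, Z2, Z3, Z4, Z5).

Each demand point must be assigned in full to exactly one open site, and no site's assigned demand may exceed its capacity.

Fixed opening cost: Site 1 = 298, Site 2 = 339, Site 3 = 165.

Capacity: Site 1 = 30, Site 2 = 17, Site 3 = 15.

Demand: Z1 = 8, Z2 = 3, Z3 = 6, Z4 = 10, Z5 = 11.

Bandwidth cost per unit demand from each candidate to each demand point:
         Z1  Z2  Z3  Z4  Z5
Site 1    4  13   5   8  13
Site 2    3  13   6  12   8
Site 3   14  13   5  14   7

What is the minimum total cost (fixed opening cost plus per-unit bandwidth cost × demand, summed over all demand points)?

721

Open {Site 1, Site 3}; cheapest assignment that respects the capacities:
  Site 1 (cap 30, load 27): Z1, Z2, Z3, Z4 — cost 8×4 + 3×13 + 6×5 + 10×8 = 181
  Site 3 (cap 15, load 11): Z5 — cost 11×7 = 77
  Shipping 258, fixed 463 → total 721.
  Any other capacity-feasible assignment to {Site 1, Site 3} ships for at least 258.
Compare {Site 1, Site 2}: its best feasible assignment gives total 906.
Compare {Site 1, Site 2, Site 3}: its best feasible assignment gives total 1052.
Every other set of open sites that can feasibly serve all demand totals ≥ 906 even under its best assignment. Minimum: 721.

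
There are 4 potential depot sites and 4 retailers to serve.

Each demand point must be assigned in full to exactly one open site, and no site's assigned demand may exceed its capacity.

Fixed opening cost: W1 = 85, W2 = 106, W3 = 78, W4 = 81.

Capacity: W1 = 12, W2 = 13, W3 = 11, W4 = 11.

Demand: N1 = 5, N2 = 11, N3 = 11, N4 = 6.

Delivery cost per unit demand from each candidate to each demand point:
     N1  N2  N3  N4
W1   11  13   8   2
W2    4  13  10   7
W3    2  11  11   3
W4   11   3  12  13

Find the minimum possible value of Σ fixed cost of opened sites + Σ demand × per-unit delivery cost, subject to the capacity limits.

393

Open {W1, W3, W4}; cheapest assignment that respects the capacities:
  W1 (cap 12, load 11): N3 — cost 11×8 = 88
  W3 (cap 11, load 11): N1, N4 — cost 5×2 + 6×3 = 28
  W4 (cap 11, load 11): N2 — cost 11×3 = 33
  Shipping 149, fixed 244 → total 393.
  Any other capacity-feasible assignment to {W1, W3, W4} ships for at least 149.
Compare {W2, W3, W4}: its best feasible assignment gives total 436.
Compare {W1, W2, W4}: its best feasible assignment gives total 455.
Every other set of open sites that can feasibly serve all demand totals ≥ 436 even under its best assignment. Minimum: 393.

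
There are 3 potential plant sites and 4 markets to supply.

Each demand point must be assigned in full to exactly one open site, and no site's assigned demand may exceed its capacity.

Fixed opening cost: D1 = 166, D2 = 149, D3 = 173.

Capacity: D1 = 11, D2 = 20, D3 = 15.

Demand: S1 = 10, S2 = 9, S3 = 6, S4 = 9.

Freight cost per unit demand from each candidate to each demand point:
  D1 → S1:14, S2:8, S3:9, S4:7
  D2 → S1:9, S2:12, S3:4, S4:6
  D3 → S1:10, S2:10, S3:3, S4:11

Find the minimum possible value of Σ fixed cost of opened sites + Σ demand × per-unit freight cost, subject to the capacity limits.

Open {D2, D3}; cheapest assignment that respects the capacities:
  D2 (cap 20, load 19): S1, S4 — cost 10×9 + 9×6 = 144
  D3 (cap 15, load 15): S2, S3 — cost 9×10 + 6×3 = 108
  Shipping 252, fixed 322 → total 574.
  Any other capacity-feasible assignment to {D2, D3} ships for at least 252.
Compare {D1, D2, D3}: its best feasible assignment gives total 722.
Every other set of open sites that can feasibly serve all demand totals ≥ 722 even under its best assignment. Minimum: 574.

574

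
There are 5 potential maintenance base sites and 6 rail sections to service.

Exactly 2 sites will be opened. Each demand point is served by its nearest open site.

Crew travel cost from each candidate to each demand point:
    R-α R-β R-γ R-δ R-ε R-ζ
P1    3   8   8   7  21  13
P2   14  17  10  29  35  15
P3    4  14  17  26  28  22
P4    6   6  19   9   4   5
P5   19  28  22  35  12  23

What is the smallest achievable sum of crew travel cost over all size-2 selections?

Open {P1, P4}.
  R-α→P1 3, R-β→P4 6, R-γ→P1 8, R-δ→P1 7, R-ε→P4 4, R-ζ→P4 5  ⇒ total 33.
Compare {P2, P4}: total 40.
Compare {P3, P4}: total 45.
No size-2 selection does better; minimum is 33.

33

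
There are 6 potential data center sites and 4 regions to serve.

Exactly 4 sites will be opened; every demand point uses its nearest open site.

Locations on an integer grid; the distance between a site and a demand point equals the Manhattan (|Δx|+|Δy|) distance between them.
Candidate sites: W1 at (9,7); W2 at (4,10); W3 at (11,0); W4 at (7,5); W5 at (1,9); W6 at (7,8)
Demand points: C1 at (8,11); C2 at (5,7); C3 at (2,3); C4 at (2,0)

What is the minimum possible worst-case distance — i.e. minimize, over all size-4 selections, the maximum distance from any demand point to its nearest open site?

9

Open {W1, W2, W3, W4}.
  Farthest demand point is C4 at distance 9 (to W3); all others are ≤ 9.
With {W1, W2, W3, W5} the worst case is 9.
With {W1, W2, W3, W6} the worst case is 9.
No size-4 selection achieves below 9.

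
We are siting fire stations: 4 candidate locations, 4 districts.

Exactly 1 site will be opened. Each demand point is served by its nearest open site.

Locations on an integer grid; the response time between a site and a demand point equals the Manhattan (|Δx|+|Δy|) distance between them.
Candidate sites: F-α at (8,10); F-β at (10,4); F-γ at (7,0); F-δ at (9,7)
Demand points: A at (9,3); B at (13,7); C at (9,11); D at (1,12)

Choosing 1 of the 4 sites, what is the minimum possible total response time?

Open {F-δ}.
  A→F-δ 4, B→F-δ 4, C→F-δ 4, D→F-δ 13  ⇒ total 25.
Compare {F-α}: total 27.
Compare {F-β}: total 33.
No size-1 selection does better; minimum is 25.

25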